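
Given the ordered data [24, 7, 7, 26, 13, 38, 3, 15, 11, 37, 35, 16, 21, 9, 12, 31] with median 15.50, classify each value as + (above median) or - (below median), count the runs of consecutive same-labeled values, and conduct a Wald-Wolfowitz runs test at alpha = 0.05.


Step 1: Compute median = 15.50; label A = above, B = below.
Labels in order: ABBABABBBAAAABBA  (n_A = 8, n_B = 8)
Step 2: Count runs R = 9.
Step 3: Under H0 (random ordering), E[R] = 2*n_A*n_B/(n_A+n_B) + 1 = 2*8*8/16 + 1 = 9.0000.
        Var[R] = 2*n_A*n_B*(2*n_A*n_B - n_A - n_B) / ((n_A+n_B)^2 * (n_A+n_B-1)) = 14336/3840 = 3.7333.
        SD[R] = 1.9322.
Step 4: R = E[R], so z = 0 with no continuity correction.
Step 5: Two-sided p-value via normal approximation = 2*(1 - Phi(|z|)) = 1.000000.
Step 6: alpha = 0.05. fail to reject H0.

R = 9, z = 0.0000, p = 1.000000, fail to reject H0.


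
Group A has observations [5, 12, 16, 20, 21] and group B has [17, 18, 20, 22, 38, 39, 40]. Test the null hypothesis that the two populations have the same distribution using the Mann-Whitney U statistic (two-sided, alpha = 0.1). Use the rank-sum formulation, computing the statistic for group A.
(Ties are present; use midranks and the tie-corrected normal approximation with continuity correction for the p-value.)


Step 1: Combine and sort all 12 observations; assign midranks.
sorted (value, group): (5,X), (12,X), (16,X), (17,Y), (18,Y), (20,X), (20,Y), (21,X), (22,Y), (38,Y), (39,Y), (40,Y)
ranks: 5->1, 12->2, 16->3, 17->4, 18->5, 20->6.5, 20->6.5, 21->8, 22->9, 38->10, 39->11, 40->12
Step 2: Rank sum for X: R1 = 1 + 2 + 3 + 6.5 + 8 = 20.5.
Step 3: U_X = R1 - n1(n1+1)/2 = 20.5 - 5*6/2 = 20.5 - 15 = 5.5.
       U_Y = n1*n2 - U_X = 35 - 5.5 = 29.5.
Step 4: Ties are present, so use the tie-corrected normal approximation (with continuity correction) for the p-value.
Step 5: p-value = 0.061363; compare to alpha = 0.1. reject H0.

U_X = 5.5, p = 0.061363, reject H0 at alpha = 0.1.


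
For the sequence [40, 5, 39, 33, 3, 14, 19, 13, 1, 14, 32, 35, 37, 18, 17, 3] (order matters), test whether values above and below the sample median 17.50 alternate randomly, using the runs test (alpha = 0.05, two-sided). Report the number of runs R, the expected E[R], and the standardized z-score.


Step 1: Compute median = 17.50; label A = above, B = below.
Labels in order: ABAABBABBBAAAABB  (n_A = 8, n_B = 8)
Step 2: Count runs R = 8.
Step 3: Under H0 (random ordering), E[R] = 2*n_A*n_B/(n_A+n_B) + 1 = 2*8*8/16 + 1 = 9.0000.
        Var[R] = 2*n_A*n_B*(2*n_A*n_B - n_A - n_B) / ((n_A+n_B)^2 * (n_A+n_B-1)) = 14336/3840 = 3.7333.
        SD[R] = 1.9322.
Step 4: Continuity-corrected z = (R + 0.5 - E[R]) / SD[R] = (8 + 0.5 - 9.0000) / 1.9322 = -0.2588.
Step 5: Two-sided p-value via normal approximation = 2*(1 - Phi(|z|)) = 0.795809.
Step 6: alpha = 0.05. fail to reject H0.

R = 8, z = -0.2588, p = 0.795809, fail to reject H0.


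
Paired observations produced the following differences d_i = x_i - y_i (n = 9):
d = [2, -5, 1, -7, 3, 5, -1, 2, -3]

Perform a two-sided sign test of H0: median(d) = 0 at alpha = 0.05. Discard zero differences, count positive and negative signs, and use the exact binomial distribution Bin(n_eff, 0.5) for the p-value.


Step 1: Discard zero differences. Original n = 9; n_eff = number of nonzero differences = 9.
Nonzero differences (with sign): +2, -5, +1, -7, +3, +5, -1, +2, -3
Step 2: Count signs: positive = 5, negative = 4.
Step 3: Under H0: P(positive) = 0.5, so the number of positives S ~ Bin(9, 0.5).
Step 4: Two-sided exact p-value = sum of Bin(9,0.5) probabilities at or below the observed probability = 1.000000.
Step 5: alpha = 0.05. fail to reject H0.

n_eff = 9, pos = 5, neg = 4, p = 1.000000, fail to reject H0.


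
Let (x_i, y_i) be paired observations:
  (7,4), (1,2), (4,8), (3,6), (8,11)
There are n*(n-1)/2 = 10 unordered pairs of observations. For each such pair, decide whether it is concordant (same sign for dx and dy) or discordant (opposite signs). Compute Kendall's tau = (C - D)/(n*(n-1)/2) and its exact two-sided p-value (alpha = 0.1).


Step 1: Enumerate the 10 unordered pairs (i,j) with i<j and classify each by sign(x_j-x_i) * sign(y_j-y_i).
  (1,2):dx=-6,dy=-2->C; (1,3):dx=-3,dy=+4->D; (1,4):dx=-4,dy=+2->D; (1,5):dx=+1,dy=+7->C
  (2,3):dx=+3,dy=+6->C; (2,4):dx=+2,dy=+4->C; (2,5):dx=+7,dy=+9->C; (3,4):dx=-1,dy=-2->C
  (3,5):dx=+4,dy=+3->C; (4,5):dx=+5,dy=+5->C
Step 2: C = 8, D = 2, total pairs = 10.
Step 3: tau = (C - D)/(n(n-1)/2) = (8 - 2)/10 = 0.600000.
Step 4: Exact two-sided p-value (enumerate n! = 120 permutations of y under H0): p = 0.233333.
Step 5: alpha = 0.1. fail to reject H0.

tau_b = 0.6000 (C=8, D=2), p = 0.233333, fail to reject H0.


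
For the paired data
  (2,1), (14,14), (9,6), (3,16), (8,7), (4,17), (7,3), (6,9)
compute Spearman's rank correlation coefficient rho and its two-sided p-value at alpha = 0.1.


Step 1: Rank x and y separately (midranks; no ties here).
rank(x): 2->1, 14->8, 9->7, 3->2, 8->6, 4->3, 7->5, 6->4
rank(y): 1->1, 14->6, 6->3, 16->7, 7->4, 17->8, 3->2, 9->5
Step 2: d_i = R_x(i) - R_y(i); compute d_i^2.
  (1-1)^2=0, (8-6)^2=4, (7-3)^2=16, (2-7)^2=25, (6-4)^2=4, (3-8)^2=25, (5-2)^2=9, (4-5)^2=1
sum(d^2) = 84.
Step 3: rho = 1 - 6*84 / (8*(8^2 - 1)) = 1 - 504/504 = 0.000000.
Step 4: Under H0, t = rho * sqrt((n-2)/(1-rho^2)) = 0.0000 ~ t(6).
Step 5: Two-sided p-value from the t-distribution with 6 df = 1.000000.
Step 6: alpha = 0.1. fail to reject H0.

rho = 0.0000, p = 1.000000, fail to reject H0 at alpha = 0.1.


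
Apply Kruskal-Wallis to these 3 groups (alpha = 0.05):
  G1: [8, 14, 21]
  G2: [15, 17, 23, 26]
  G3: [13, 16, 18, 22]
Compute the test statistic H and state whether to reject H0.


Step 1: Combine all N = 11 observations and assign midranks.
sorted (value, group, rank): (8,G1,1), (13,G3,2), (14,G1,3), (15,G2,4), (16,G3,5), (17,G2,6), (18,G3,7), (21,G1,8), (22,G3,9), (23,G2,10), (26,G2,11)
Step 2: Sum ranks within each group.
R_1 = 12 (n_1 = 3)
R_2 = 31 (n_2 = 4)
R_3 = 23 (n_3 = 4)
Step 3: H = 12/(N(N+1)) * sum(R_i^2/n_i) - 3(N+1)
     = 12/(11*12) * (12^2/3 + 31^2/4 + 23^2/4) - 3*12
     = 0.090909 * 420.5 - 36
     = 2.227273.
Step 4: No ties, so H is used without correction.
Step 5: Under H0, H ~ chi^2(2); p-value = 0.328363.
Step 6: alpha = 0.05. fail to reject H0.

H = 2.2273, df = 2, p = 0.328363, fail to reject H0.


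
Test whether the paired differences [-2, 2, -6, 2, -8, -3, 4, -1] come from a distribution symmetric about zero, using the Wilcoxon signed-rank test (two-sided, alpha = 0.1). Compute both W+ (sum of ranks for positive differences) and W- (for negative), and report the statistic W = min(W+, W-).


Step 1: Drop any zero differences (none here) and take |d_i|.
|d| = [2, 2, 6, 2, 8, 3, 4, 1]
Step 2: Midrank |d_i| (ties get averaged ranks).
ranks: |2|->3, |2|->3, |6|->7, |2|->3, |8|->8, |3|->5, |4|->6, |1|->1
Step 3: Attach original signs; sum ranks with positive sign and with negative sign.
W+ = 3 + 3 + 6 = 12
W- = 3 + 7 + 8 + 5 + 1 = 24
(Check: W+ + W- = 36 should equal n(n+1)/2 = 36.)
Step 4: Test statistic W = min(W+, W-) = 12.
Step 5: Ties in |d|, so use the tie-corrected normal approximation.
        E[W] = n(n+1)/4 = 8*9/4 = 18.
        Tie groups: |d|=2 (t=3); sum(t^3 - t) = 24.
        Var[W] = n(n+1)(2n+1)/24 - sum(t^3-t)/48 = 1224/24 - 24/48 = 50.5.
        z = (W - E[W]) / sqrt(Var[W]) = (12 - 18) / 7.1063 = -0.8443.
        Two-sided p = 2*Phi(z) = 0.398492.
Step 6: alpha = 0.1. fail to reject H0.

W+ = 12, W- = 24, W = min = 12, p = 0.398492, fail to reject H0.


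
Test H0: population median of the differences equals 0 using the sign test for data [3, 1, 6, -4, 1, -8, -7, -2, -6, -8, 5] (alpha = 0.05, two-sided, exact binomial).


Step 1: Discard zero differences. Original n = 11; n_eff = number of nonzero differences = 11.
Nonzero differences (with sign): +3, +1, +6, -4, +1, -8, -7, -2, -6, -8, +5
Step 2: Count signs: positive = 5, negative = 6.
Step 3: Under H0: P(positive) = 0.5, so the number of positives S ~ Bin(11, 0.5).
Step 4: Two-sided exact p-value = sum of Bin(11,0.5) probabilities at or below the observed probability = 1.000000.
Step 5: alpha = 0.05. fail to reject H0.

n_eff = 11, pos = 5, neg = 6, p = 1.000000, fail to reject H0.


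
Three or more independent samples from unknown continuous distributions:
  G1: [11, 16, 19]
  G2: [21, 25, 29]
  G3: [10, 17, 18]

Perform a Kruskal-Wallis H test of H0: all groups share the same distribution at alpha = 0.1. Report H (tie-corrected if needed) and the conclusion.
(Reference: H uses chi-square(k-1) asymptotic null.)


Step 1: Combine all N = 9 observations and assign midranks.
sorted (value, group, rank): (10,G3,1), (11,G1,2), (16,G1,3), (17,G3,4), (18,G3,5), (19,G1,6), (21,G2,7), (25,G2,8), (29,G2,9)
Step 2: Sum ranks within each group.
R_1 = 11 (n_1 = 3)
R_2 = 24 (n_2 = 3)
R_3 = 10 (n_3 = 3)
Step 3: H = 12/(N(N+1)) * sum(R_i^2/n_i) - 3(N+1)
     = 12/(9*10) * (11^2/3 + 24^2/3 + 10^2/3) - 3*10
     = 0.133333 * 265.667 - 30
     = 5.422222.
Step 4: No ties, so H is used without correction.
Step 5: Under H0, H ~ chi^2(2); p-value = 0.066463.
Step 6: alpha = 0.1. reject H0.

H = 5.4222, df = 2, p = 0.066463, reject H0.


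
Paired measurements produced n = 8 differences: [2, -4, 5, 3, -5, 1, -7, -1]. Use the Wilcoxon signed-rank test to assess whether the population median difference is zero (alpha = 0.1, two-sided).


Step 1: Drop any zero differences (none here) and take |d_i|.
|d| = [2, 4, 5, 3, 5, 1, 7, 1]
Step 2: Midrank |d_i| (ties get averaged ranks).
ranks: |2|->3, |4|->5, |5|->6.5, |3|->4, |5|->6.5, |1|->1.5, |7|->8, |1|->1.5
Step 3: Attach original signs; sum ranks with positive sign and with negative sign.
W+ = 3 + 6.5 + 4 + 1.5 = 15
W- = 5 + 6.5 + 8 + 1.5 = 21
(Check: W+ + W- = 36 should equal n(n+1)/2 = 36.)
Step 4: Test statistic W = min(W+, W-) = 15.
Step 5: Ties in |d|, so use the tie-corrected normal approximation.
        E[W] = n(n+1)/4 = 8*9/4 = 18.
        Tie groups: |d|=1 (t=2), |d|=5 (t=2); sum(t^3 - t) = 12.
        Var[W] = n(n+1)(2n+1)/24 - sum(t^3-t)/48 = 1224/24 - 12/48 = 50.75.
        z = (W - E[W]) / sqrt(Var[W]) = (15 - 18) / 7.1239 = -0.4211.
        Two-sided p = 2*Phi(z) = 0.673669.
Step 6: alpha = 0.1. fail to reject H0.

W+ = 15, W- = 21, W = min = 15, p = 0.673669, fail to reject H0.


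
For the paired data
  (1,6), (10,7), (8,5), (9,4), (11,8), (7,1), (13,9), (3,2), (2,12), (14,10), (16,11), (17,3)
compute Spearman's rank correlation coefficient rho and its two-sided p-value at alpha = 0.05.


Step 1: Rank x and y separately (midranks; no ties here).
rank(x): 1->1, 10->7, 8->5, 9->6, 11->8, 7->4, 13->9, 3->3, 2->2, 14->10, 16->11, 17->12
rank(y): 6->6, 7->7, 5->5, 4->4, 8->8, 1->1, 9->9, 2->2, 12->12, 10->10, 11->11, 3->3
Step 2: d_i = R_x(i) - R_y(i); compute d_i^2.
  (1-6)^2=25, (7-7)^2=0, (5-5)^2=0, (6-4)^2=4, (8-8)^2=0, (4-1)^2=9, (9-9)^2=0, (3-2)^2=1, (2-12)^2=100, (10-10)^2=0, (11-11)^2=0, (12-3)^2=81
sum(d^2) = 220.
Step 3: rho = 1 - 6*220 / (12*(12^2 - 1)) = 1 - 1320/1716 = 0.230769.
Step 4: Under H0, t = rho * sqrt((n-2)/(1-rho^2)) = 0.7500 ~ t(10).
Step 5: Two-sided p-value from the t-distribution with 10 df = 0.470532.
Step 6: alpha = 0.05. fail to reject H0.

rho = 0.2308, p = 0.470532, fail to reject H0 at alpha = 0.05.


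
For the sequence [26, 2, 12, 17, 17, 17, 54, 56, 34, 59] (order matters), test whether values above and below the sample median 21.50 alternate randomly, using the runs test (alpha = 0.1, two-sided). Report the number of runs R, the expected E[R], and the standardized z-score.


Step 1: Compute median = 21.50; label A = above, B = below.
Labels in order: ABBBBBAAAA  (n_A = 5, n_B = 5)
Step 2: Count runs R = 3.
Step 3: Under H0 (random ordering), E[R] = 2*n_A*n_B/(n_A+n_B) + 1 = 2*5*5/10 + 1 = 6.0000.
        Var[R] = 2*n_A*n_B*(2*n_A*n_B - n_A - n_B) / ((n_A+n_B)^2 * (n_A+n_B-1)) = 2000/900 = 2.2222.
        SD[R] = 1.4907.
Step 4: Continuity-corrected z = (R + 0.5 - E[R]) / SD[R] = (3 + 0.5 - 6.0000) / 1.4907 = -1.6771.
Step 5: Two-sided p-value via normal approximation = 2*(1 - Phi(|z|)) = 0.093533.
Step 6: alpha = 0.1. reject H0.

R = 3, z = -1.6771, p = 0.093533, reject H0.


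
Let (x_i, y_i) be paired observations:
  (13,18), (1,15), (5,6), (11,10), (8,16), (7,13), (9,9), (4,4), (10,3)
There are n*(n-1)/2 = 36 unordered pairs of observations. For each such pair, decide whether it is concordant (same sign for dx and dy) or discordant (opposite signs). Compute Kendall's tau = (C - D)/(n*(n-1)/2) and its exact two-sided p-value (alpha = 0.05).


Step 1: Enumerate the 36 unordered pairs (i,j) with i<j and classify each by sign(x_j-x_i) * sign(y_j-y_i).
  (1,2):dx=-12,dy=-3->C; (1,3):dx=-8,dy=-12->C; (1,4):dx=-2,dy=-8->C; (1,5):dx=-5,dy=-2->C
  (1,6):dx=-6,dy=-5->C; (1,7):dx=-4,dy=-9->C; (1,8):dx=-9,dy=-14->C; (1,9):dx=-3,dy=-15->C
  (2,3):dx=+4,dy=-9->D; (2,4):dx=+10,dy=-5->D; (2,5):dx=+7,dy=+1->C; (2,6):dx=+6,dy=-2->D
  (2,7):dx=+8,dy=-6->D; (2,8):dx=+3,dy=-11->D; (2,9):dx=+9,dy=-12->D; (3,4):dx=+6,dy=+4->C
  (3,5):dx=+3,dy=+10->C; (3,6):dx=+2,dy=+7->C; (3,7):dx=+4,dy=+3->C; (3,8):dx=-1,dy=-2->C
  (3,9):dx=+5,dy=-3->D; (4,5):dx=-3,dy=+6->D; (4,6):dx=-4,dy=+3->D; (4,7):dx=-2,dy=-1->C
  (4,8):dx=-7,dy=-6->C; (4,9):dx=-1,dy=-7->C; (5,6):dx=-1,dy=-3->C; (5,7):dx=+1,dy=-7->D
  (5,8):dx=-4,dy=-12->C; (5,9):dx=+2,dy=-13->D; (6,7):dx=+2,dy=-4->D; (6,8):dx=-3,dy=-9->C
  (6,9):dx=+3,dy=-10->D; (7,8):dx=-5,dy=-5->C; (7,9):dx=+1,dy=-6->D; (8,9):dx=+6,dy=-1->D
Step 2: C = 21, D = 15, total pairs = 36.
Step 3: tau = (C - D)/(n(n-1)/2) = (21 - 15)/36 = 0.166667.
Step 4: Exact two-sided p-value (enumerate n! = 362880 permutations of y under H0): p = 0.612202.
Step 5: alpha = 0.05. fail to reject H0.

tau_b = 0.1667 (C=21, D=15), p = 0.612202, fail to reject H0.


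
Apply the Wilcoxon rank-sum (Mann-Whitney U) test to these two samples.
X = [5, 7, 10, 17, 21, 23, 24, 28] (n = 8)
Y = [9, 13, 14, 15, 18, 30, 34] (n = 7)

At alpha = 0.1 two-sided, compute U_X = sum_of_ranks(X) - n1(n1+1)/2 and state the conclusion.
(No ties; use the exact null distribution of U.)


Step 1: Combine and sort all 15 observations; assign midranks.
sorted (value, group): (5,X), (7,X), (9,Y), (10,X), (13,Y), (14,Y), (15,Y), (17,X), (18,Y), (21,X), (23,X), (24,X), (28,X), (30,Y), (34,Y)
ranks: 5->1, 7->2, 9->3, 10->4, 13->5, 14->6, 15->7, 17->8, 18->9, 21->10, 23->11, 24->12, 28->13, 30->14, 34->15
Step 2: Rank sum for X: R1 = 1 + 2 + 4 + 8 + 10 + 11 + 12 + 13 = 61.
Step 3: U_X = R1 - n1(n1+1)/2 = 61 - 8*9/2 = 61 - 36 = 25.
       U_Y = n1*n2 - U_X = 56 - 25 = 31.
Step 4: No ties, so the exact null distribution of U (based on enumerating the C(15,8) = 6435 equally likely rank assignments) gives the two-sided p-value.
Step 5: p-value = 0.778866; compare to alpha = 0.1. fail to reject H0.

U_X = 25, p = 0.778866, fail to reject H0 at alpha = 0.1.


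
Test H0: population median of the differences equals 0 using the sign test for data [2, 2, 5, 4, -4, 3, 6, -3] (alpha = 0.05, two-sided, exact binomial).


Step 1: Discard zero differences. Original n = 8; n_eff = number of nonzero differences = 8.
Nonzero differences (with sign): +2, +2, +5, +4, -4, +3, +6, -3
Step 2: Count signs: positive = 6, negative = 2.
Step 3: Under H0: P(positive) = 0.5, so the number of positives S ~ Bin(8, 0.5).
Step 4: Two-sided exact p-value = sum of Bin(8,0.5) probabilities at or below the observed probability = 0.289062.
Step 5: alpha = 0.05. fail to reject H0.

n_eff = 8, pos = 6, neg = 2, p = 0.289062, fail to reject H0.


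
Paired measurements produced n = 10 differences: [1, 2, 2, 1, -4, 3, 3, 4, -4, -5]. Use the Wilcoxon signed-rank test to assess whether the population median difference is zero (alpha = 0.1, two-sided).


Step 1: Drop any zero differences (none here) and take |d_i|.
|d| = [1, 2, 2, 1, 4, 3, 3, 4, 4, 5]
Step 2: Midrank |d_i| (ties get averaged ranks).
ranks: |1|->1.5, |2|->3.5, |2|->3.5, |1|->1.5, |4|->8, |3|->5.5, |3|->5.5, |4|->8, |4|->8, |5|->10
Step 3: Attach original signs; sum ranks with positive sign and with negative sign.
W+ = 1.5 + 3.5 + 3.5 + 1.5 + 5.5 + 5.5 + 8 = 29
W- = 8 + 8 + 10 = 26
(Check: W+ + W- = 55 should equal n(n+1)/2 = 55.)
Step 4: Test statistic W = min(W+, W-) = 26.
Step 5: Ties in |d|, so use the tie-corrected normal approximation.
        E[W] = n(n+1)/4 = 10*11/4 = 27.5.
        Tie groups: |d|=1 (t=2), |d|=2 (t=2), |d|=3 (t=2), |d|=4 (t=3); sum(t^3 - t) = 42.
        Var[W] = n(n+1)(2n+1)/24 - sum(t^3-t)/48 = 2310/24 - 42/48 = 95.375.
        z = (W - E[W]) / sqrt(Var[W]) = (26 - 27.5) / 9.7660 = -0.1536.
        Two-sided p = 2*Phi(z) = 0.877930.
Step 6: alpha = 0.1. fail to reject H0.

W+ = 29, W- = 26, W = min = 26, p = 0.877930, fail to reject H0.


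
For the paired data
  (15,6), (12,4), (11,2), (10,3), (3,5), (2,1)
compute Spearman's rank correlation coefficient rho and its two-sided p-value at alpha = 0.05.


Step 1: Rank x and y separately (midranks; no ties here).
rank(x): 15->6, 12->5, 11->4, 10->3, 3->2, 2->1
rank(y): 6->6, 4->4, 2->2, 3->3, 5->5, 1->1
Step 2: d_i = R_x(i) - R_y(i); compute d_i^2.
  (6-6)^2=0, (5-4)^2=1, (4-2)^2=4, (3-3)^2=0, (2-5)^2=9, (1-1)^2=0
sum(d^2) = 14.
Step 3: rho = 1 - 6*14 / (6*(6^2 - 1)) = 1 - 84/210 = 0.600000.
Step 4: Under H0, t = rho * sqrt((n-2)/(1-rho^2)) = 1.5000 ~ t(4).
Step 5: Two-sided p-value from the t-distribution with 4 df = 0.208000.
Step 6: alpha = 0.05. fail to reject H0.

rho = 0.6000, p = 0.208000, fail to reject H0 at alpha = 0.05.


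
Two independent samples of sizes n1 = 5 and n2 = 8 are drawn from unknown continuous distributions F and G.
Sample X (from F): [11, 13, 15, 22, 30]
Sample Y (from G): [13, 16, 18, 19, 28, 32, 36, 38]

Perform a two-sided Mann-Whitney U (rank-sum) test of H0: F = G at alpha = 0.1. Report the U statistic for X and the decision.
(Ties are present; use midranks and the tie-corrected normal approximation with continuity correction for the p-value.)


Step 1: Combine and sort all 13 observations; assign midranks.
sorted (value, group): (11,X), (13,X), (13,Y), (15,X), (16,Y), (18,Y), (19,Y), (22,X), (28,Y), (30,X), (32,Y), (36,Y), (38,Y)
ranks: 11->1, 13->2.5, 13->2.5, 15->4, 16->5, 18->6, 19->7, 22->8, 28->9, 30->10, 32->11, 36->12, 38->13
Step 2: Rank sum for X: R1 = 1 + 2.5 + 4 + 8 + 10 = 25.5.
Step 3: U_X = R1 - n1(n1+1)/2 = 25.5 - 5*6/2 = 25.5 - 15 = 10.5.
       U_Y = n1*n2 - U_X = 40 - 10.5 = 29.5.
Step 4: Ties are present, so use the tie-corrected normal approximation (with continuity correction) for the p-value.
Step 5: p-value = 0.187076; compare to alpha = 0.1. fail to reject H0.

U_X = 10.5, p = 0.187076, fail to reject H0 at alpha = 0.1.


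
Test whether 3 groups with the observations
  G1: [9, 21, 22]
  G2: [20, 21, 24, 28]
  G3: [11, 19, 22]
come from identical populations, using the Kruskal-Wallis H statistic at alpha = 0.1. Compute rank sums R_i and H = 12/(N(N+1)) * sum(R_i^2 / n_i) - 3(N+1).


Step 1: Combine all N = 10 observations and assign midranks.
sorted (value, group, rank): (9,G1,1), (11,G3,2), (19,G3,3), (20,G2,4), (21,G1,5.5), (21,G2,5.5), (22,G1,7.5), (22,G3,7.5), (24,G2,9), (28,G2,10)
Step 2: Sum ranks within each group.
R_1 = 14 (n_1 = 3)
R_2 = 28.5 (n_2 = 4)
R_3 = 12.5 (n_3 = 3)
Step 3: H = 12/(N(N+1)) * sum(R_i^2/n_i) - 3(N+1)
     = 12/(10*11) * (14^2/3 + 28.5^2/4 + 12.5^2/3) - 3*11
     = 0.109091 * 320.479 - 33
     = 1.961364.
Step 4: Ties present; correction factor C = 1 - 12/(10^3 - 10) = 0.987879. Corrected H = 1.961364 / 0.987879 = 1.985429.
Step 5: Under H0, H ~ chi^2(2); p-value = 0.370569.
Step 6: alpha = 0.1. fail to reject H0.

H = 1.9854, df = 2, p = 0.370569, fail to reject H0.


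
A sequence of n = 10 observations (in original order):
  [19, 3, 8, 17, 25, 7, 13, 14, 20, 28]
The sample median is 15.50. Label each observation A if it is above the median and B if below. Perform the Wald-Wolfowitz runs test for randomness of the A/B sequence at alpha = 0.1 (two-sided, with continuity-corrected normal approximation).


Step 1: Compute median = 15.50; label A = above, B = below.
Labels in order: ABBAABBBAA  (n_A = 5, n_B = 5)
Step 2: Count runs R = 5.
Step 3: Under H0 (random ordering), E[R] = 2*n_A*n_B/(n_A+n_B) + 1 = 2*5*5/10 + 1 = 6.0000.
        Var[R] = 2*n_A*n_B*(2*n_A*n_B - n_A - n_B) / ((n_A+n_B)^2 * (n_A+n_B-1)) = 2000/900 = 2.2222.
        SD[R] = 1.4907.
Step 4: Continuity-corrected z = (R + 0.5 - E[R]) / SD[R] = (5 + 0.5 - 6.0000) / 1.4907 = -0.3354.
Step 5: Two-sided p-value via normal approximation = 2*(1 - Phi(|z|)) = 0.737316.
Step 6: alpha = 0.1. fail to reject H0.

R = 5, z = -0.3354, p = 0.737316, fail to reject H0.


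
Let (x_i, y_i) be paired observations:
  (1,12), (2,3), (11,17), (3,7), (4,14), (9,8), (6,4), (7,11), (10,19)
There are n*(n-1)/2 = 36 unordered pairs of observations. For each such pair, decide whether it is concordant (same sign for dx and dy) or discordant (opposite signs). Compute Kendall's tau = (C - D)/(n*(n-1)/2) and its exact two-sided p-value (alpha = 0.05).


Step 1: Enumerate the 36 unordered pairs (i,j) with i<j and classify each by sign(x_j-x_i) * sign(y_j-y_i).
  (1,2):dx=+1,dy=-9->D; (1,3):dx=+10,dy=+5->C; (1,4):dx=+2,dy=-5->D; (1,5):dx=+3,dy=+2->C
  (1,6):dx=+8,dy=-4->D; (1,7):dx=+5,dy=-8->D; (1,8):dx=+6,dy=-1->D; (1,9):dx=+9,dy=+7->C
  (2,3):dx=+9,dy=+14->C; (2,4):dx=+1,dy=+4->C; (2,5):dx=+2,dy=+11->C; (2,6):dx=+7,dy=+5->C
  (2,7):dx=+4,dy=+1->C; (2,8):dx=+5,dy=+8->C; (2,9):dx=+8,dy=+16->C; (3,4):dx=-8,dy=-10->C
  (3,5):dx=-7,dy=-3->C; (3,6):dx=-2,dy=-9->C; (3,7):dx=-5,dy=-13->C; (3,8):dx=-4,dy=-6->C
  (3,9):dx=-1,dy=+2->D; (4,5):dx=+1,dy=+7->C; (4,6):dx=+6,dy=+1->C; (4,7):dx=+3,dy=-3->D
  (4,8):dx=+4,dy=+4->C; (4,9):dx=+7,dy=+12->C; (5,6):dx=+5,dy=-6->D; (5,7):dx=+2,dy=-10->D
  (5,8):dx=+3,dy=-3->D; (5,9):dx=+6,dy=+5->C; (6,7):dx=-3,dy=-4->C; (6,8):dx=-2,dy=+3->D
  (6,9):dx=+1,dy=+11->C; (7,8):dx=+1,dy=+7->C; (7,9):dx=+4,dy=+15->C; (8,9):dx=+3,dy=+8->C
Step 2: C = 25, D = 11, total pairs = 36.
Step 3: tau = (C - D)/(n(n-1)/2) = (25 - 11)/36 = 0.388889.
Step 4: Exact two-sided p-value (enumerate n! = 362880 permutations of y under H0): p = 0.180181.
Step 5: alpha = 0.05. fail to reject H0.

tau_b = 0.3889 (C=25, D=11), p = 0.180181, fail to reject H0.


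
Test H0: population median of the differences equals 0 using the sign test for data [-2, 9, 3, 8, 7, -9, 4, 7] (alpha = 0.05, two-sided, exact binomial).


Step 1: Discard zero differences. Original n = 8; n_eff = number of nonzero differences = 8.
Nonzero differences (with sign): -2, +9, +3, +8, +7, -9, +4, +7
Step 2: Count signs: positive = 6, negative = 2.
Step 3: Under H0: P(positive) = 0.5, so the number of positives S ~ Bin(8, 0.5).
Step 4: Two-sided exact p-value = sum of Bin(8,0.5) probabilities at or below the observed probability = 0.289062.
Step 5: alpha = 0.05. fail to reject H0.

n_eff = 8, pos = 6, neg = 2, p = 0.289062, fail to reject H0.


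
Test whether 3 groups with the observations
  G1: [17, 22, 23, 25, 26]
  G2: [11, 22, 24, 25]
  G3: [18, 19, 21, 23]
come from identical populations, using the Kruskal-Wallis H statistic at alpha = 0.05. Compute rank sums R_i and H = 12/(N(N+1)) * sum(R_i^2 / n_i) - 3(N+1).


Step 1: Combine all N = 13 observations and assign midranks.
sorted (value, group, rank): (11,G2,1), (17,G1,2), (18,G3,3), (19,G3,4), (21,G3,5), (22,G1,6.5), (22,G2,6.5), (23,G1,8.5), (23,G3,8.5), (24,G2,10), (25,G1,11.5), (25,G2,11.5), (26,G1,13)
Step 2: Sum ranks within each group.
R_1 = 41.5 (n_1 = 5)
R_2 = 29 (n_2 = 4)
R_3 = 20.5 (n_3 = 4)
Step 3: H = 12/(N(N+1)) * sum(R_i^2/n_i) - 3(N+1)
     = 12/(13*14) * (41.5^2/5 + 29^2/4 + 20.5^2/4) - 3*14
     = 0.065934 * 659.763 - 42
     = 1.500824.
Step 4: Ties present; correction factor C = 1 - 18/(13^3 - 13) = 0.991758. Corrected H = 1.500824 / 0.991758 = 1.513296.
Step 5: Under H0, H ~ chi^2(2); p-value = 0.469237.
Step 6: alpha = 0.05. fail to reject H0.

H = 1.5133, df = 2, p = 0.469237, fail to reject H0.


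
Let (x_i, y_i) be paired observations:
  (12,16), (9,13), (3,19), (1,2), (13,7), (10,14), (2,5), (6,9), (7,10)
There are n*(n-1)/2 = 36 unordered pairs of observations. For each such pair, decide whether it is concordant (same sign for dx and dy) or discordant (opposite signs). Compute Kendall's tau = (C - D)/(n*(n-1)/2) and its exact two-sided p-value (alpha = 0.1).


Step 1: Enumerate the 36 unordered pairs (i,j) with i<j and classify each by sign(x_j-x_i) * sign(y_j-y_i).
  (1,2):dx=-3,dy=-3->C; (1,3):dx=-9,dy=+3->D; (1,4):dx=-11,dy=-14->C; (1,5):dx=+1,dy=-9->D
  (1,6):dx=-2,dy=-2->C; (1,7):dx=-10,dy=-11->C; (1,8):dx=-6,dy=-7->C; (1,9):dx=-5,dy=-6->C
  (2,3):dx=-6,dy=+6->D; (2,4):dx=-8,dy=-11->C; (2,5):dx=+4,dy=-6->D; (2,6):dx=+1,dy=+1->C
  (2,7):dx=-7,dy=-8->C; (2,8):dx=-3,dy=-4->C; (2,9):dx=-2,dy=-3->C; (3,4):dx=-2,dy=-17->C
  (3,5):dx=+10,dy=-12->D; (3,6):dx=+7,dy=-5->D; (3,7):dx=-1,dy=-14->C; (3,8):dx=+3,dy=-10->D
  (3,9):dx=+4,dy=-9->D; (4,5):dx=+12,dy=+5->C; (4,6):dx=+9,dy=+12->C; (4,7):dx=+1,dy=+3->C
  (4,8):dx=+5,dy=+7->C; (4,9):dx=+6,dy=+8->C; (5,6):dx=-3,dy=+7->D; (5,7):dx=-11,dy=-2->C
  (5,8):dx=-7,dy=+2->D; (5,9):dx=-6,dy=+3->D; (6,7):dx=-8,dy=-9->C; (6,8):dx=-4,dy=-5->C
  (6,9):dx=-3,dy=-4->C; (7,8):dx=+4,dy=+4->C; (7,9):dx=+5,dy=+5->C; (8,9):dx=+1,dy=+1->C
Step 2: C = 25, D = 11, total pairs = 36.
Step 3: tau = (C - D)/(n(n-1)/2) = (25 - 11)/36 = 0.388889.
Step 4: Exact two-sided p-value (enumerate n! = 362880 permutations of y under H0): p = 0.180181.
Step 5: alpha = 0.1. fail to reject H0.

tau_b = 0.3889 (C=25, D=11), p = 0.180181, fail to reject H0.


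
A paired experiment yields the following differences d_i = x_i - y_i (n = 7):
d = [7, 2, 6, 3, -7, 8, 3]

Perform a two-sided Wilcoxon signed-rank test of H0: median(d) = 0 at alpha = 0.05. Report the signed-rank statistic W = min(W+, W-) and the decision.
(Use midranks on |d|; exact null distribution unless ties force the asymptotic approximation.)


Step 1: Drop any zero differences (none here) and take |d_i|.
|d| = [7, 2, 6, 3, 7, 8, 3]
Step 2: Midrank |d_i| (ties get averaged ranks).
ranks: |7|->5.5, |2|->1, |6|->4, |3|->2.5, |7|->5.5, |8|->7, |3|->2.5
Step 3: Attach original signs; sum ranks with positive sign and with negative sign.
W+ = 5.5 + 1 + 4 + 2.5 + 7 + 2.5 = 22.5
W- = 5.5 = 5.5
(Check: W+ + W- = 28 should equal n(n+1)/2 = 28.)
Step 4: Test statistic W = min(W+, W-) = 5.5.
Step 5: Ties in |d|, so use the tie-corrected normal approximation.
        E[W] = n(n+1)/4 = 7*8/4 = 14.
        Tie groups: |d|=3 (t=2), |d|=7 (t=2); sum(t^3 - t) = 12.
        Var[W] = n(n+1)(2n+1)/24 - sum(t^3-t)/48 = 840/24 - 12/48 = 34.75.
        z = (W - E[W]) / sqrt(Var[W]) = (5.5 - 14) / 5.8949 = -1.4419.
        Two-sided p = 2*Phi(z) = 0.149325.
Step 6: alpha = 0.05. fail to reject H0.

W+ = 22.5, W- = 5.5, W = min = 5.5, p = 0.149325, fail to reject H0.


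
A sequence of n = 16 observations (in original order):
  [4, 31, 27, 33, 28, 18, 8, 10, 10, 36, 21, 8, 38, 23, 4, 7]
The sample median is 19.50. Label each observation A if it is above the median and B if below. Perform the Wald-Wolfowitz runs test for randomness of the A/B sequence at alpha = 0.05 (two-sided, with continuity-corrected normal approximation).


Step 1: Compute median = 19.50; label A = above, B = below.
Labels in order: BAAAABBBBAABAABB  (n_A = 8, n_B = 8)
Step 2: Count runs R = 7.
Step 3: Under H0 (random ordering), E[R] = 2*n_A*n_B/(n_A+n_B) + 1 = 2*8*8/16 + 1 = 9.0000.
        Var[R] = 2*n_A*n_B*(2*n_A*n_B - n_A - n_B) / ((n_A+n_B)^2 * (n_A+n_B-1)) = 14336/3840 = 3.7333.
        SD[R] = 1.9322.
Step 4: Continuity-corrected z = (R + 0.5 - E[R]) / SD[R] = (7 + 0.5 - 9.0000) / 1.9322 = -0.7763.
Step 5: Two-sided p-value via normal approximation = 2*(1 - Phi(|z|)) = 0.437558.
Step 6: alpha = 0.05. fail to reject H0.

R = 7, z = -0.7763, p = 0.437558, fail to reject H0.


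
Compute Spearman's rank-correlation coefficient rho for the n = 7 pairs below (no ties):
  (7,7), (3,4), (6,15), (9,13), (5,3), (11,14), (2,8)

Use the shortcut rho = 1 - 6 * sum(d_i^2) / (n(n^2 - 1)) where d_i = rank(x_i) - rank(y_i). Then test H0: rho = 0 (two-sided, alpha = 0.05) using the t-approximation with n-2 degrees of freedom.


Step 1: Rank x and y separately (midranks; no ties here).
rank(x): 7->5, 3->2, 6->4, 9->6, 5->3, 11->7, 2->1
rank(y): 7->3, 4->2, 15->7, 13->5, 3->1, 14->6, 8->4
Step 2: d_i = R_x(i) - R_y(i); compute d_i^2.
  (5-3)^2=4, (2-2)^2=0, (4-7)^2=9, (6-5)^2=1, (3-1)^2=4, (7-6)^2=1, (1-4)^2=9
sum(d^2) = 28.
Step 3: rho = 1 - 6*28 / (7*(7^2 - 1)) = 1 - 168/336 = 0.500000.
Step 4: Under H0, t = rho * sqrt((n-2)/(1-rho^2)) = 1.2910 ~ t(5).
Step 5: Two-sided p-value from the t-distribution with 5 df = 0.253170.
Step 6: alpha = 0.05. fail to reject H0.

rho = 0.5000, p = 0.253170, fail to reject H0 at alpha = 0.05.


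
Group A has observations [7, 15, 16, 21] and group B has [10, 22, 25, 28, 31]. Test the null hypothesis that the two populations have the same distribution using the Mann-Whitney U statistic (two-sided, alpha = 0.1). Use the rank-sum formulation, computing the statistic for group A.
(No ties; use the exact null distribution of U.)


Step 1: Combine and sort all 9 observations; assign midranks.
sorted (value, group): (7,X), (10,Y), (15,X), (16,X), (21,X), (22,Y), (25,Y), (28,Y), (31,Y)
ranks: 7->1, 10->2, 15->3, 16->4, 21->5, 22->6, 25->7, 28->8, 31->9
Step 2: Rank sum for X: R1 = 1 + 3 + 4 + 5 = 13.
Step 3: U_X = R1 - n1(n1+1)/2 = 13 - 4*5/2 = 13 - 10 = 3.
       U_Y = n1*n2 - U_X = 20 - 3 = 17.
Step 4: No ties, so the exact null distribution of U (based on enumerating the C(9,4) = 126 equally likely rank assignments) gives the two-sided p-value.
Step 5: p-value = 0.111111; compare to alpha = 0.1. fail to reject H0.

U_X = 3, p = 0.111111, fail to reject H0 at alpha = 0.1.


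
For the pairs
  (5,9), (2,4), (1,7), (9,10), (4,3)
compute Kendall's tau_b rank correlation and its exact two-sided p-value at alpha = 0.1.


Step 1: Enumerate the 10 unordered pairs (i,j) with i<j and classify each by sign(x_j-x_i) * sign(y_j-y_i).
  (1,2):dx=-3,dy=-5->C; (1,3):dx=-4,dy=-2->C; (1,4):dx=+4,dy=+1->C; (1,5):dx=-1,dy=-6->C
  (2,3):dx=-1,dy=+3->D; (2,4):dx=+7,dy=+6->C; (2,5):dx=+2,dy=-1->D; (3,4):dx=+8,dy=+3->C
  (3,5):dx=+3,dy=-4->D; (4,5):dx=-5,dy=-7->C
Step 2: C = 7, D = 3, total pairs = 10.
Step 3: tau = (C - D)/(n(n-1)/2) = (7 - 3)/10 = 0.400000.
Step 4: Exact two-sided p-value (enumerate n! = 120 permutations of y under H0): p = 0.483333.
Step 5: alpha = 0.1. fail to reject H0.

tau_b = 0.4000 (C=7, D=3), p = 0.483333, fail to reject H0.


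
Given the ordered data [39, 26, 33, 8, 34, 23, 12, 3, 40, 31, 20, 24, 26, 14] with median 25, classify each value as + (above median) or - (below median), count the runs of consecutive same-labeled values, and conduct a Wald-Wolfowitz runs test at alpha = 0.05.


Step 1: Compute median = 25; label A = above, B = below.
Labels in order: AAABABBBAABBAB  (n_A = 7, n_B = 7)
Step 2: Count runs R = 8.
Step 3: Under H0 (random ordering), E[R] = 2*n_A*n_B/(n_A+n_B) + 1 = 2*7*7/14 + 1 = 8.0000.
        Var[R] = 2*n_A*n_B*(2*n_A*n_B - n_A - n_B) / ((n_A+n_B)^2 * (n_A+n_B-1)) = 8232/2548 = 3.2308.
        SD[R] = 1.7974.
Step 4: R = E[R], so z = 0 with no continuity correction.
Step 5: Two-sided p-value via normal approximation = 2*(1 - Phi(|z|)) = 1.000000.
Step 6: alpha = 0.05. fail to reject H0.

R = 8, z = 0.0000, p = 1.000000, fail to reject H0.


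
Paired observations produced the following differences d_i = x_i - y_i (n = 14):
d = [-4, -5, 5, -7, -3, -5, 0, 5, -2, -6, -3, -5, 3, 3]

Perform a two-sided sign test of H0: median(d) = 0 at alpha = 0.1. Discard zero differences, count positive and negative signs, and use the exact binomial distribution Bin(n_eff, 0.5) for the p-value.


Step 1: Discard zero differences. Original n = 14; n_eff = number of nonzero differences = 13.
Nonzero differences (with sign): -4, -5, +5, -7, -3, -5, +5, -2, -6, -3, -5, +3, +3
Step 2: Count signs: positive = 4, negative = 9.
Step 3: Under H0: P(positive) = 0.5, so the number of positives S ~ Bin(13, 0.5).
Step 4: Two-sided exact p-value = sum of Bin(13,0.5) probabilities at or below the observed probability = 0.266846.
Step 5: alpha = 0.1. fail to reject H0.

n_eff = 13, pos = 4, neg = 9, p = 0.266846, fail to reject H0.


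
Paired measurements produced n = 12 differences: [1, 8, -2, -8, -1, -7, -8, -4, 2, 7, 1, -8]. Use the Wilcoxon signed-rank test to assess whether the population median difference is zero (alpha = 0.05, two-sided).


Step 1: Drop any zero differences (none here) and take |d_i|.
|d| = [1, 8, 2, 8, 1, 7, 8, 4, 2, 7, 1, 8]
Step 2: Midrank |d_i| (ties get averaged ranks).
ranks: |1|->2, |8|->10.5, |2|->4.5, |8|->10.5, |1|->2, |7|->7.5, |8|->10.5, |4|->6, |2|->4.5, |7|->7.5, |1|->2, |8|->10.5
Step 3: Attach original signs; sum ranks with positive sign and with negative sign.
W+ = 2 + 10.5 + 4.5 + 7.5 + 2 = 26.5
W- = 4.5 + 10.5 + 2 + 7.5 + 10.5 + 6 + 10.5 = 51.5
(Check: W+ + W- = 78 should equal n(n+1)/2 = 78.)
Step 4: Test statistic W = min(W+, W-) = 26.5.
Step 5: Ties in |d|, so use the tie-corrected normal approximation.
        E[W] = n(n+1)/4 = 12*13/4 = 39.
        Tie groups: |d|=1 (t=3), |d|=2 (t=2), |d|=7 (t=2), |d|=8 (t=4); sum(t^3 - t) = 96.
        Var[W] = n(n+1)(2n+1)/24 - sum(t^3-t)/48 = 3900/24 - 96/48 = 160.5.
        z = (W - E[W]) / sqrt(Var[W]) = (26.5 - 39) / 12.6689 = -0.9867.
        Two-sided p = 2*Phi(z) = 0.323804.
Step 6: alpha = 0.05. fail to reject H0.

W+ = 26.5, W- = 51.5, W = min = 26.5, p = 0.323804, fail to reject H0.


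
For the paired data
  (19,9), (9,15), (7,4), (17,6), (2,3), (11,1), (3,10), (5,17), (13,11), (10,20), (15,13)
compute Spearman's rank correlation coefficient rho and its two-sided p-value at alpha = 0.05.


Step 1: Rank x and y separately (midranks; no ties here).
rank(x): 19->11, 9->5, 7->4, 17->10, 2->1, 11->7, 3->2, 5->3, 13->8, 10->6, 15->9
rank(y): 9->5, 15->9, 4->3, 6->4, 3->2, 1->1, 10->6, 17->10, 11->7, 20->11, 13->8
Step 2: d_i = R_x(i) - R_y(i); compute d_i^2.
  (11-5)^2=36, (5-9)^2=16, (4-3)^2=1, (10-4)^2=36, (1-2)^2=1, (7-1)^2=36, (2-6)^2=16, (3-10)^2=49, (8-7)^2=1, (6-11)^2=25, (9-8)^2=1
sum(d^2) = 218.
Step 3: rho = 1 - 6*218 / (11*(11^2 - 1)) = 1 - 1308/1320 = 0.009091.
Step 4: Under H0, t = rho * sqrt((n-2)/(1-rho^2)) = 0.0273 ~ t(9).
Step 5: Two-sided p-value from the t-distribution with 9 df = 0.978837.
Step 6: alpha = 0.05. fail to reject H0.

rho = 0.0091, p = 0.978837, fail to reject H0 at alpha = 0.05.


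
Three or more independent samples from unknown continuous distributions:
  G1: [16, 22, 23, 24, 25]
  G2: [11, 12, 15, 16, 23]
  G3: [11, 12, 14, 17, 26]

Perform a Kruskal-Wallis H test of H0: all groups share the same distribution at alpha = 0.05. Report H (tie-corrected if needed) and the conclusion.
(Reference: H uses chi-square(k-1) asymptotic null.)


Step 1: Combine all N = 15 observations and assign midranks.
sorted (value, group, rank): (11,G2,1.5), (11,G3,1.5), (12,G2,3.5), (12,G3,3.5), (14,G3,5), (15,G2,6), (16,G1,7.5), (16,G2,7.5), (17,G3,9), (22,G1,10), (23,G1,11.5), (23,G2,11.5), (24,G1,13), (25,G1,14), (26,G3,15)
Step 2: Sum ranks within each group.
R_1 = 56 (n_1 = 5)
R_2 = 30 (n_2 = 5)
R_3 = 34 (n_3 = 5)
Step 3: H = 12/(N(N+1)) * sum(R_i^2/n_i) - 3(N+1)
     = 12/(15*16) * (56^2/5 + 30^2/5 + 34^2/5) - 3*16
     = 0.050000 * 1038.4 - 48
     = 3.920000.
Step 4: Ties present; correction factor C = 1 - 24/(15^3 - 15) = 0.992857. Corrected H = 3.920000 / 0.992857 = 3.948201.
Step 5: Under H0, H ~ chi^2(2); p-value = 0.138886.
Step 6: alpha = 0.05. fail to reject H0.

H = 3.9482, df = 2, p = 0.138886, fail to reject H0.


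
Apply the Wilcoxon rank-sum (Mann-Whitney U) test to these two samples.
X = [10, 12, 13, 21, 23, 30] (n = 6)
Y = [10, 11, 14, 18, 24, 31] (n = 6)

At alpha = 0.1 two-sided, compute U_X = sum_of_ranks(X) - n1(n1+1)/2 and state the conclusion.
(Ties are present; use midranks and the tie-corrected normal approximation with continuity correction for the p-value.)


Step 1: Combine and sort all 12 observations; assign midranks.
sorted (value, group): (10,X), (10,Y), (11,Y), (12,X), (13,X), (14,Y), (18,Y), (21,X), (23,X), (24,Y), (30,X), (31,Y)
ranks: 10->1.5, 10->1.5, 11->3, 12->4, 13->5, 14->6, 18->7, 21->8, 23->9, 24->10, 30->11, 31->12
Step 2: Rank sum for X: R1 = 1.5 + 4 + 5 + 8 + 9 + 11 = 38.5.
Step 3: U_X = R1 - n1(n1+1)/2 = 38.5 - 6*7/2 = 38.5 - 21 = 17.5.
       U_Y = n1*n2 - U_X = 36 - 17.5 = 18.5.
Step 4: Ties are present, so use the tie-corrected normal approximation (with continuity correction) for the p-value.
Step 5: p-value = 1.000000; compare to alpha = 0.1. fail to reject H0.

U_X = 17.5, p = 1.000000, fail to reject H0 at alpha = 0.1.


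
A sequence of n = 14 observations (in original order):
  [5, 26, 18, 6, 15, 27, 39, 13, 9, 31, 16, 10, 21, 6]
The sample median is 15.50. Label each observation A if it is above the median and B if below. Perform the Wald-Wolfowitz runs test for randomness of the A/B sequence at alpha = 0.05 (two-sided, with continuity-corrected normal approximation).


Step 1: Compute median = 15.50; label A = above, B = below.
Labels in order: BAABBAABBAABAB  (n_A = 7, n_B = 7)
Step 2: Count runs R = 9.
Step 3: Under H0 (random ordering), E[R] = 2*n_A*n_B/(n_A+n_B) + 1 = 2*7*7/14 + 1 = 8.0000.
        Var[R] = 2*n_A*n_B*(2*n_A*n_B - n_A - n_B) / ((n_A+n_B)^2 * (n_A+n_B-1)) = 8232/2548 = 3.2308.
        SD[R] = 1.7974.
Step 4: Continuity-corrected z = (R - 0.5 - E[R]) / SD[R] = (9 - 0.5 - 8.0000) / 1.7974 = 0.2782.
Step 5: Two-sided p-value via normal approximation = 2*(1 - Phi(|z|)) = 0.780879.
Step 6: alpha = 0.05. fail to reject H0.

R = 9, z = 0.2782, p = 0.780879, fail to reject H0.


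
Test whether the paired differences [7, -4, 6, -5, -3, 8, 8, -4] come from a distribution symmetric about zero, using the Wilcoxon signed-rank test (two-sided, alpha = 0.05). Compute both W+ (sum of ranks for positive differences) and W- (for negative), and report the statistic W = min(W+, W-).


Step 1: Drop any zero differences (none here) and take |d_i|.
|d| = [7, 4, 6, 5, 3, 8, 8, 4]
Step 2: Midrank |d_i| (ties get averaged ranks).
ranks: |7|->6, |4|->2.5, |6|->5, |5|->4, |3|->1, |8|->7.5, |8|->7.5, |4|->2.5
Step 3: Attach original signs; sum ranks with positive sign and with negative sign.
W+ = 6 + 5 + 7.5 + 7.5 = 26
W- = 2.5 + 4 + 1 + 2.5 = 10
(Check: W+ + W- = 36 should equal n(n+1)/2 = 36.)
Step 4: Test statistic W = min(W+, W-) = 10.
Step 5: Ties in |d|, so use the tie-corrected normal approximation.
        E[W] = n(n+1)/4 = 8*9/4 = 18.
        Tie groups: |d|=4 (t=2), |d|=8 (t=2); sum(t^3 - t) = 12.
        Var[W] = n(n+1)(2n+1)/24 - sum(t^3-t)/48 = 1224/24 - 12/48 = 50.75.
        z = (W - E[W]) / sqrt(Var[W]) = (10 - 18) / 7.1239 = -1.1230.
        Two-sided p = 2*Phi(z) = 0.261446.
Step 6: alpha = 0.05. fail to reject H0.

W+ = 26, W- = 10, W = min = 10, p = 0.261446, fail to reject H0.


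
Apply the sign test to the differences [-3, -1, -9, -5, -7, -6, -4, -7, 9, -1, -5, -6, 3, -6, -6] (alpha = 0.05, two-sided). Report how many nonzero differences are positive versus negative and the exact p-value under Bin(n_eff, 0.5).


Step 1: Discard zero differences. Original n = 15; n_eff = number of nonzero differences = 15.
Nonzero differences (with sign): -3, -1, -9, -5, -7, -6, -4, -7, +9, -1, -5, -6, +3, -6, -6
Step 2: Count signs: positive = 2, negative = 13.
Step 3: Under H0: P(positive) = 0.5, so the number of positives S ~ Bin(15, 0.5).
Step 4: Two-sided exact p-value = sum of Bin(15,0.5) probabilities at or below the observed probability = 0.007385.
Step 5: alpha = 0.05. reject H0.

n_eff = 15, pos = 2, neg = 13, p = 0.007385, reject H0.


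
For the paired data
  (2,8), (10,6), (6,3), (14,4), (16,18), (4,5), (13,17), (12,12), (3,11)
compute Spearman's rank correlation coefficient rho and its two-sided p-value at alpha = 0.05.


Step 1: Rank x and y separately (midranks; no ties here).
rank(x): 2->1, 10->5, 6->4, 14->8, 16->9, 4->3, 13->7, 12->6, 3->2
rank(y): 8->5, 6->4, 3->1, 4->2, 18->9, 5->3, 17->8, 12->7, 11->6
Step 2: d_i = R_x(i) - R_y(i); compute d_i^2.
  (1-5)^2=16, (5-4)^2=1, (4-1)^2=9, (8-2)^2=36, (9-9)^2=0, (3-3)^2=0, (7-8)^2=1, (6-7)^2=1, (2-6)^2=16
sum(d^2) = 80.
Step 3: rho = 1 - 6*80 / (9*(9^2 - 1)) = 1 - 480/720 = 0.333333.
Step 4: Under H0, t = rho * sqrt((n-2)/(1-rho^2)) = 0.9354 ~ t(7).
Step 5: Two-sided p-value from the t-distribution with 7 df = 0.380713.
Step 6: alpha = 0.05. fail to reject H0.

rho = 0.3333, p = 0.380713, fail to reject H0 at alpha = 0.05.
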